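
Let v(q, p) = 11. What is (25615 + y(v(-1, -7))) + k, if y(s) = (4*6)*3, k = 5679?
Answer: 31366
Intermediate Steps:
y(s) = 72 (y(s) = 24*3 = 72)
(25615 + y(v(-1, -7))) + k = (25615 + 72) + 5679 = 25687 + 5679 = 31366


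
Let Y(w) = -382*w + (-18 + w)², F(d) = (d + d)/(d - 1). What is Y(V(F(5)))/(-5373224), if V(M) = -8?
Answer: -933/1343306 ≈ -0.00069456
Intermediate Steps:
F(d) = 2*d/(-1 + d) (F(d) = (2*d)/(-1 + d) = 2*d/(-1 + d))
Y(w) = (-18 + w)² - 382*w
Y(V(F(5)))/(-5373224) = ((-18 - 8)² - 382*(-8))/(-5373224) = ((-26)² + 3056)*(-1/5373224) = (676 + 3056)*(-1/5373224) = 3732*(-1/5373224) = -933/1343306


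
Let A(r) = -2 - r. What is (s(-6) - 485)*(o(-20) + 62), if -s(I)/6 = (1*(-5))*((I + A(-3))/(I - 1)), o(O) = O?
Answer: -19470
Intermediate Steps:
s(I) = 30*(1 + I)/(-1 + I) (s(I) = -6*1*(-5)*(I + (-2 - 1*(-3)))/(I - 1) = -(-30)*(I + (-2 + 3))/(-1 + I) = -(-30)*(I + 1)/(-1 + I) = -(-30)*(1 + I)/(-1 + I) = 30*(1 + I)/(-1 + I))
(s(-6) - 485)*(o(-20) + 62) = (30*(1 - 6)/(-1 - 6) - 485)*(-20 + 62) = (30*(-5)/(-7) - 485)*42 = (30*(-1/7)*(-5) - 485)*42 = (150/7 - 485)*42 = -3245/7*42 = -19470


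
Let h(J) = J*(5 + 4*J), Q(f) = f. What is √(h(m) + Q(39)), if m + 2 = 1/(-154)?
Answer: √1068918/154 ≈ 6.7135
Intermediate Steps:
m = -309/154 (m = -2 + 1/(-154) = -2 - 1/154 = -309/154 ≈ -2.0065)
√(h(m) + Q(39)) = √(-309*(5 + 4*(-309/154))/154 + 39) = √(-309*(5 - 618/77)/154 + 39) = √(-309/154*(-233/77) + 39) = √(71997/11858 + 39) = √(534459/11858) = √1068918/154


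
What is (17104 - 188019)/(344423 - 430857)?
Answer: 170915/86434 ≈ 1.9774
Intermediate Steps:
(17104 - 188019)/(344423 - 430857) = -170915/(-86434) = -170915*(-1/86434) = 170915/86434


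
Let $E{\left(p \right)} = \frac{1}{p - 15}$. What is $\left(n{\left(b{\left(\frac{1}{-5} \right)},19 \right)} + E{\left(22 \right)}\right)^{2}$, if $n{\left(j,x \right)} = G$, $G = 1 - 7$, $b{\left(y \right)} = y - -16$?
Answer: $\frac{1681}{49} \approx 34.306$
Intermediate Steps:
$E{\left(p \right)} = \frac{1}{-15 + p}$
$b{\left(y \right)} = 16 + y$ ($b{\left(y \right)} = y + 16 = 16 + y$)
$G = -6$ ($G = 1 - 7 = -6$)
$n{\left(j,x \right)} = -6$
$\left(n{\left(b{\left(\frac{1}{-5} \right)},19 \right)} + E{\left(22 \right)}\right)^{2} = \left(-6 + \frac{1}{-15 + 22}\right)^{2} = \left(-6 + \frac{1}{7}\right)^{2} = \left(- \frac{41}{7}\right)^{2} = \frac{1681}{49}$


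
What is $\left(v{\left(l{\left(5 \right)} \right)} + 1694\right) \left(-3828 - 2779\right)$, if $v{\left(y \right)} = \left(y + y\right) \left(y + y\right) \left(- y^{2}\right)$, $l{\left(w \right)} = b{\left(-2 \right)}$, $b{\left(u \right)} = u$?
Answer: $-10769410$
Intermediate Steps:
$l{\left(w \right)} = -2$
$v{\left(y \right)} = - 4 y^{4}$ ($v{\left(y \right)} = 2 y 2 y \left(- y^{2}\right) = 4 y^{2} \left(- y^{2}\right) = - 4 y^{4}$)
$\left(v{\left(l{\left(5 \right)} \right)} + 1694\right) \left(-3828 - 2779\right) = \left(- 4 \left(-2\right)^{4} + 1694\right) \left(-3828 - 2779\right) = \left(\left(-4\right) 16 + 1694\right) \left(-6607\right) = \left(-64 + 1694\right) \left(-6607\right) = 1630 \left(-6607\right) = -10769410$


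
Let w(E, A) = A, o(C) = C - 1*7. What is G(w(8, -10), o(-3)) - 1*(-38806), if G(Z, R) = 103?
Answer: 38909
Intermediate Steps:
o(C) = -7 + C (o(C) = C - 7 = -7 + C)
G(w(8, -10), o(-3)) - 1*(-38806) = 103 - 1*(-38806) = 103 + 38806 = 38909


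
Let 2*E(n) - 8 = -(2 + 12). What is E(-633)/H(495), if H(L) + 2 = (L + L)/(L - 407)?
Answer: -12/37 ≈ -0.32432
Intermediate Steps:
E(n) = -3 (E(n) = 4 + (-(2 + 12))/2 = 4 + (-1*14)/2 = 4 + (½)*(-14) = 4 - 7 = -3)
H(L) = -2 + 2*L/(-407 + L) (H(L) = -2 + (L + L)/(L - 407) = -2 + (2*L)/(-407 + L) = -2 + 2*L/(-407 + L))
E(-633)/H(495) = -3/(814/(-407 + 495)) = -3/(814/88) = -3/(814*(1/88)) = -3/37/4 = -3*4/37 = -12/37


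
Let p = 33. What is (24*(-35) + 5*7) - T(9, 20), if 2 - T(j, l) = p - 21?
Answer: -795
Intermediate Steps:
T(j, l) = -10 (T(j, l) = 2 - (33 - 21) = 2 - 1*12 = 2 - 12 = -10)
(24*(-35) + 5*7) - T(9, 20) = (24*(-35) + 5*7) - 1*(-10) = (-840 + 35) + 10 = -805 + 10 = -795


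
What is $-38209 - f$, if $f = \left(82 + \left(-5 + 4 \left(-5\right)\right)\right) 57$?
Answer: $-41458$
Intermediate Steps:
$f = 3249$ ($f = \left(82 - 25\right) 57 = 57 \cdot 57 = 3249$)
$-38209 - f = -38209 - 3249 = -41458$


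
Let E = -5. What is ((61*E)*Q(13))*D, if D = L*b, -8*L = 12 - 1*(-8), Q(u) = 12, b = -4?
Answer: -36600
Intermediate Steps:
L = -5/2 (L = -(12 - 1*(-8))/8 = -(12 + 8)/8 = -⅛*20 = -5/2 ≈ -2.5000)
D = 10 (D = -5/2*(-4) = 10)
((61*E)*Q(13))*D = ((61*(-5))*12)*10 = -305*12*10 = -3660*10 = -36600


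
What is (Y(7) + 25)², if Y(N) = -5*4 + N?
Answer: 144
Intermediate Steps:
Y(N) = -20 + N
(Y(7) + 25)² = ((-20 + 7) + 25)² = (-13 + 25)² = 12² = 144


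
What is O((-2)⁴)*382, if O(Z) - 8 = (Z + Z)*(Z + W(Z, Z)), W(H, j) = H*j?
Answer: 3327984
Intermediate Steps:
O(Z) = 8 + 2*Z*(Z + Z²) (O(Z) = 8 + (Z + Z)*(Z + Z*Z) = 8 + (2*Z)*(Z + Z²) = 8 + 2*Z*(Z + Z²))
O((-2)⁴)*382 = (8 + 2*((-2)⁴)² + 2*((-2)⁴)³)*382 = (8 + 2*16² + 2*16³)*382 = (8 + 2*256 + 2*4096)*382 = (8 + 512 + 8192)*382 = 8712*382 = 3327984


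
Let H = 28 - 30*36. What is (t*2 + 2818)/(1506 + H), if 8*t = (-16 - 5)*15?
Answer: 10957/1816 ≈ 6.0336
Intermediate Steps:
t = -315/8 (t = ((-16 - 5)*15)/8 = (-21*15)/8 = (⅛)*(-315) = -315/8 ≈ -39.375)
H = -1052 (H = 28 - 1080 = -1052)
(t*2 + 2818)/(1506 + H) = (-315/8*2 + 2818)/(1506 - 1052) = (-315/4 + 2818)/454 = (10957/4)*(1/454) = 10957/1816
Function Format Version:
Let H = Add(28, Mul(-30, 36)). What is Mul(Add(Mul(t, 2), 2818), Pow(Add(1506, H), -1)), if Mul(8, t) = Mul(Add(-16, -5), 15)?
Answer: Rational(10957, 1816) ≈ 6.0336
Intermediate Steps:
t = Rational(-315, 8) (t = Mul(Rational(1, 8), Mul(Add(-16, -5), 15)) = Mul(Rational(1, 8), Mul(-21, 15)) = Mul(Rational(1, 8), -315) = Rational(-315, 8) ≈ -39.375)
H = -1052 (H = Add(28, -1080) = -1052)
Mul(Add(Mul(t, 2), 2818), Pow(Add(1506, H), -1)) = Mul(Add(Mul(Rational(-315, 8), 2), 2818), Pow(Add(1506, -1052), -1)) = Mul(Add(Rational(-315, 4), 2818), Pow(454, -1)) = Mul(Rational(10957, 4), Rational(1, 454)) = Rational(10957, 1816)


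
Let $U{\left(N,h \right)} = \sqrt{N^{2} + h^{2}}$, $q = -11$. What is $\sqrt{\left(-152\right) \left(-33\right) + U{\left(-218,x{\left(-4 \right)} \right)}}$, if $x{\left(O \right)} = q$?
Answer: $\sqrt{5016 + \sqrt{47645}} \approx 72.348$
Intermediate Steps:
$x{\left(O \right)} = -11$
$\sqrt{\left(-152\right) \left(-33\right) + U{\left(-218,x{\left(-4 \right)} \right)}} = \sqrt{\left(-152\right) \left(-33\right) + \sqrt{\left(-218\right)^{2} + \left(-11\right)^{2}}} = \sqrt{5016 + \sqrt{47524 + 121}} = \sqrt{5016 + \sqrt{47645}}$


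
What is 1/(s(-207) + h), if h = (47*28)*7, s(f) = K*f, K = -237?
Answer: 1/58271 ≈ 1.7161e-5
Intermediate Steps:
s(f) = -237*f
h = 9212 (h = 1316*7 = 9212)
1/(s(-207) + h) = 1/(-237*(-207) + 9212) = 1/(49059 + 9212) = 1/58271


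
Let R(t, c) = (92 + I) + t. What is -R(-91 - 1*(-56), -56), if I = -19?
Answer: -38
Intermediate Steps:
R(t, c) = 73 + t (R(t, c) = (92 - 19) + t = 73 + t)
-R(-91 - 1*(-56), -56) = -(73 + (-91 - 1*(-56))) = -(73 + (-91 + 56)) = -(73 - 35) = -1*38 = -38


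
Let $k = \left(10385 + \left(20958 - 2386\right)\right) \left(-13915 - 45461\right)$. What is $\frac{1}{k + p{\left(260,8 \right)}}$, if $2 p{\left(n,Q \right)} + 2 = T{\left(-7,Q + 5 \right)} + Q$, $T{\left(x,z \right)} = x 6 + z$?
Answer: $- \frac{2}{3438701687} \approx -5.8161 \cdot 10^{-10}$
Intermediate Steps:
$k = -1719350832$ ($k = \left(10385 + 18572\right) \left(-59376\right) = 28957 \left(-59376\right) = -1719350832$)
$T{\left(x,z \right)} = z + 6 x$ ($T{\left(x,z \right)} = 6 x + z = z + 6 x$)
$p{\left(n,Q \right)} = - \frac{39}{2} + Q$ ($p{\left(n,Q \right)} = -1 + \frac{\left(\left(Q + 5\right) + 6 \left(-7\right)\right) + Q}{2} = -1 + \frac{\left(\left(5 + Q\right) - 42\right) + Q}{2} = -1 + \frac{\left(-37 + Q\right) + Q}{2} = -1 + \frac{-37 + 2 Q}{2} = -1 + \left(- \frac{37}{2} + Q\right) = - \frac{39}{2} + Q$)
$\frac{1}{k + p{\left(260,8 \right)}} = \frac{1}{-1719350832 + \left(- \frac{39}{2} + 8\right)} = \frac{1}{-1719350832 - \frac{23}{2}} = \frac{1}{- \frac{3438701687}{2}} = - \frac{2}{3438701687}$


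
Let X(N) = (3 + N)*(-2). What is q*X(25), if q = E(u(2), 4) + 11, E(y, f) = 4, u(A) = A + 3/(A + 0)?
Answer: -840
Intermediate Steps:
u(A) = A + 3/A
X(N) = -6 - 2*N
q = 15 (q = 4 + 11 = 15)
q*X(25) = 15*(-6 - 2*25) = 15*(-6 - 50) = 15*(-56) = -840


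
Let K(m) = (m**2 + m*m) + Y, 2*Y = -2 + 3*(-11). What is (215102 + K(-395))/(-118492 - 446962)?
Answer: -1054269/1130908 ≈ -0.93223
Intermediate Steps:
Y = -35/2 (Y = (-2 + 3*(-11))/2 = (-2 - 33)/2 = (1/2)*(-35) = -35/2 ≈ -17.500)
K(m) = -35/2 + 2*m**2 (K(m) = (m**2 + m*m) - 35/2 = (m**2 + m**2) - 35/2 = 2*m**2 - 35/2 = -35/2 + 2*m**2)
(215102 + K(-395))/(-118492 - 446962) = (215102 + (-35/2 + 2*(-395)**2))/(-118492 - 446962) = (215102 + (-35/2 + 2*156025))/(-565454) = (215102 + (-35/2 + 312050))*(-1/565454) = (215102 + 624065/2)*(-1/565454) = (1054269/2)*(-1/565454) = -1054269/1130908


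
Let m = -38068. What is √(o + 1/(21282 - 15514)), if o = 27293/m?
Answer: I*√539978954399346/27447028 ≈ 0.84663*I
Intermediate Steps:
o = -27293/38068 (o = 27293/(-38068) = 27293*(-1/38068) = -27293/38068 ≈ -0.71695)
√(o + 1/(21282 - 15514)) = √(-27293/38068 + 1/(21282 - 15514)) = √(-27293/38068 + 1/5768) = √(-39346989/54894056) = I*√539978954399346/27447028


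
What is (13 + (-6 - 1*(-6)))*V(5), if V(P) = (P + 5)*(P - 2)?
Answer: 390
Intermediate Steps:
V(P) = (-2 + P)*(5 + P) (V(P) = (5 + P)*(-2 + P) = (-2 + P)*(5 + P))
(13 + (-6 - 1*(-6)))*V(5) = (13 + (-6 - 1*(-6)))*(-10 + 5² + 3*5) = (13 + (-6 + 6))*(-10 + 25 + 15) = (13 + 0)*30 = 13*30 = 390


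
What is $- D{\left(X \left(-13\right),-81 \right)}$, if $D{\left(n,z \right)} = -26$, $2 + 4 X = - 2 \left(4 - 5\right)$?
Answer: $26$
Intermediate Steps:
$X = 0$ ($X = - \frac{1}{2} + \frac{\left(-2\right) \left(4 - 5\right)}{4} = - \frac{1}{2} + \frac{\left(-2\right) \left(-1\right)}{4} = - \frac{1}{2} + \frac{1}{4} \cdot 2 = - \frac{1}{2} + \frac{1}{2} = 0$)
$- D{\left(X \left(-13\right),-81 \right)} = \left(-1\right) \left(-26\right) = 26$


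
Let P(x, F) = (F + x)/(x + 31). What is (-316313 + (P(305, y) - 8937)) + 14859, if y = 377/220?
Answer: -22944035243/73920 ≈ -3.1039e+5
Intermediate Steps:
y = 377/220 (y = 377*(1/220) = 377/220 ≈ 1.7136)
P(x, F) = (F + x)/(31 + x)
(-316313 + (P(305, y) - 8937)) + 14859 = (-316313 + ((377/220 + 305)/(31 + 305) - 8937)) + 14859 = (-316313 + ((67477/220)/336 - 8937)) + 14859 = (-316313 + ((1/336)*(67477/220) - 8937)) + 14859 = (-316313 + (67477/73920 - 8937)) + 14859 = (-316313 - 660555563/73920) + 14859 = -24042412523/73920 + 14859 = -22944035243/73920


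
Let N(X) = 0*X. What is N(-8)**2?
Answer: 0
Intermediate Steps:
N(X) = 0
N(-8)**2 = 0**2 = 0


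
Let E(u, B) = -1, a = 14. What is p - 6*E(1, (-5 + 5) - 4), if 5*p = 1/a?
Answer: 421/70 ≈ 6.0143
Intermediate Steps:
p = 1/70 (p = (⅕)/14 = (⅕)*(1/14) = 1/70 ≈ 0.014286)
p - 6*E(1, (-5 + 5) - 4) = 1/70 - 6*(-1) = 1/70 + 6 = 421/70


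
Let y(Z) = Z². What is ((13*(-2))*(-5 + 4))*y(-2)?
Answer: 104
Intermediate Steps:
((13*(-2))*(-5 + 4))*y(-2) = ((13*(-2))*(-5 + 4))*(-2)² = -26*(-1)*4 = 26*4 = 104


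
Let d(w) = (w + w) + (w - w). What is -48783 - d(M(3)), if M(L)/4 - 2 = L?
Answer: -48823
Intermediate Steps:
M(L) = 8 + 4*L
d(w) = 2*w (d(w) = 2*w + 0 = 2*w)
-48783 - d(M(3)) = -48783 - 2*(8 + 4*3) = -48783 - 2*(8 + 12) = -48783 - 2*20 = -48783 - 1*40 = -48783 - 40 = -48823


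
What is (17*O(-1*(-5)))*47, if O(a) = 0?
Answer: 0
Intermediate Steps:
(17*O(-1*(-5)))*47 = (17*0)*47 = 0*47 = 0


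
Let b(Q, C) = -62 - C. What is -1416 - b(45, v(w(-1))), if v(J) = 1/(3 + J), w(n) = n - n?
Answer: -4061/3 ≈ -1353.7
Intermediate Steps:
w(n) = 0
-1416 - b(45, v(w(-1))) = -1416 - (-62 - 1/(3 + 0)) = -1416 - (-62 - 1/3) = -1416 - (-62 - 1*⅓) = -1416 - (-62 - ⅓) = -1416 - 1*(-187/3) = -1416 + 187/3 = -4061/3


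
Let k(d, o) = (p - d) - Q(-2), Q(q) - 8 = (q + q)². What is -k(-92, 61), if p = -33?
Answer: -35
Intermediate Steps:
Q(q) = 8 + 4*q² (Q(q) = 8 + (q + q)² = 8 + (2*q)² = 8 + 4*q²)
k(d, o) = -57 - d (k(d, o) = (-33 - d) - (8 + 4*(-2)²) = (-33 - d) - (8 + 4*4) = (-33 - d) - (8 + 16) = (-33 - d) - 1*24 = (-33 - d) - 24 = -57 - d)
-k(-92, 61) = -(-57 - 1*(-92)) = -(-57 + 92) = -1*35 = -35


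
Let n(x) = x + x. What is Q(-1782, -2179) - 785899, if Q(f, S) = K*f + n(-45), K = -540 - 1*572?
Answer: 1195595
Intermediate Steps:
n(x) = 2*x
K = -1112 (K = -540 - 572 = -1112)
Q(f, S) = -90 - 1112*f (Q(f, S) = -1112*f + 2*(-45) = -1112*f - 90 = -90 - 1112*f)
Q(-1782, -2179) - 785899 = (-90 - 1112*(-1782)) - 785899 = (-90 + 1981584) - 785899 = 1981494 - 785899 = 1195595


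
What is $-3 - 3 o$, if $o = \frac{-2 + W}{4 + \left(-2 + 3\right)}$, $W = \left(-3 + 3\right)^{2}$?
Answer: $- \frac{9}{5} \approx -1.8$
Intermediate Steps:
$W = 0$ ($W = 0^{2} = 0$)
$o = - \frac{2}{5}$ ($o = \frac{-2 + 0}{4 + \left(-2 + 3\right)} = - \frac{2}{4 + 1} = - \frac{2}{5} \approx -0.4$)
$-3 - 3 o = -3 - - \frac{6}{5} = -3 + \frac{6}{5} = - \frac{9}{5}$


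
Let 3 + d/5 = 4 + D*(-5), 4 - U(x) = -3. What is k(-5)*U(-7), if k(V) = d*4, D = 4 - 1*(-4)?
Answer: -5460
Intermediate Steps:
D = 8 (D = 4 + 4 = 8)
U(x) = 7 (U(x) = 4 - 1*(-3) = 4 + 3 = 7)
d = -195 (d = -15 + 5*(4 + 8*(-5)) = -15 + 5*(4 - 40) = -15 + 5*(-36) = -15 - 180 = -195)
k(V) = -780 (k(V) = -195*4 = -780)
k(-5)*U(-7) = -780*7 = -5460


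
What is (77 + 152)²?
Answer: 52441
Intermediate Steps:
(77 + 152)² = 229² = 52441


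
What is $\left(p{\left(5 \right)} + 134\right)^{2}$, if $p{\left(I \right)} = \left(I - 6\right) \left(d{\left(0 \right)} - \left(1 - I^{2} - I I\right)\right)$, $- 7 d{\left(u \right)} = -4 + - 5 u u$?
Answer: $\frac{349281}{49} \approx 7128.2$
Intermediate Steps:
$d{\left(u \right)} = \frac{4}{7} + \frac{5 u^{2}}{7}$ ($d{\left(u \right)} = - \frac{-4 + - 5 u u}{7} = - \frac{-4 - 5 u^{2}}{7} = \frac{4}{7} + \frac{5 u^{2}}{7}$)
$p{\left(I \right)} = \left(-6 + I\right) \left(- \frac{3}{7} + 2 I^{2}\right)$ ($p{\left(I \right)} = \left(I - 6\right) \left(\left(\frac{4}{7} + \frac{5 \cdot 0^{2}}{7}\right) - \left(1 - I^{2} - I I\right)\right) = \left(-6 + I\right) \left(\left(\frac{4}{7} + \frac{5}{7} \cdot 0\right) + \left(\left(I^{2} + I^{2}\right) - 1\right)\right) = \left(-6 + I\right) \left(\left(\frac{4}{7} + 0\right) + \left(2 I^{2} - 1\right)\right) = \left(-6 + I\right) \left(\frac{4}{7} + \left(-1 + 2 I^{2}\right)\right) = \left(-6 + I\right) \left(- \frac{3}{7} + 2 I^{2}\right)$)
$\left(p{\left(5 \right)} + 134\right)^{2} = \left(\left(\frac{18}{7} - 12 \cdot 5^{2} + 2 \cdot 5^{3} - \frac{15}{7}\right) + 134\right)^{2} = \left(\left(\frac{18}{7} - 300 + 2 \cdot 125 - \frac{15}{7}\right) + 134\right)^{2} = \left(\left(\frac{18}{7} - 300 + 250 - \frac{15}{7}\right) + 134\right)^{2} = \left(- \frac{347}{7} + 134\right)^{2} = \left(\frac{591}{7}\right)^{2} = \frac{349281}{49}$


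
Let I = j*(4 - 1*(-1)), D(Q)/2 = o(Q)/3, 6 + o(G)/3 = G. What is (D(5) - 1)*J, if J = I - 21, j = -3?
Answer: 108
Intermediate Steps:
o(G) = -18 + 3*G
D(Q) = -12 + 2*Q (D(Q) = 2*((-18 + 3*Q)/3) = 2*((-18 + 3*Q)*(⅓)) = 2*(-6 + Q) = -12 + 2*Q)
I = -15 (I = -3*(4 - 1*(-1)) = -3*(4 + 1) = -3*5 = -15)
J = -36 (J = -15 - 21 = -36)
(D(5) - 1)*J = ((-12 + 2*5) - 1)*(-36) = ((-12 + 10) - 1)*(-36) = (-2 - 1)*(-36) = -3*(-36) = 108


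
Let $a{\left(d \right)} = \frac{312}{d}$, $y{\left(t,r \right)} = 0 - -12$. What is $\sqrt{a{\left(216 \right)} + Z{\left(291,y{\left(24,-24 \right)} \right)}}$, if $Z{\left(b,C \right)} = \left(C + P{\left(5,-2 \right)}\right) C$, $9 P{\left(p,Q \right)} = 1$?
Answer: $\frac{\sqrt{1321}}{3} \approx 12.115$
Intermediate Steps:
$P{\left(p,Q \right)} = \frac{1}{9}$ ($P{\left(p,Q \right)} = \frac{1}{9} \cdot 1 = \frac{1}{9}$)
$y{\left(t,r \right)} = 12$ ($y{\left(t,r \right)} = 0 + 12 = 12$)
$Z{\left(b,C \right)} = C \left(\frac{1}{9} + C\right)$ ($Z{\left(b,C \right)} = \left(C + \frac{1}{9}\right) C = \left(\frac{1}{9} + C\right) C = C \left(\frac{1}{9} + C\right)$)
$\sqrt{a{\left(216 \right)} + Z{\left(291,y{\left(24,-24 \right)} \right)}} = \sqrt{\frac{312}{216} + 12 \left(\frac{1}{9} + 12\right)} = \sqrt{312 \cdot \frac{1}{216} + 12 \cdot \frac{109}{9}} = \sqrt{\frac{13}{9} + \frac{436}{3}} = \sqrt{\frac{1321}{9}} = \frac{\sqrt{1321}}{3}$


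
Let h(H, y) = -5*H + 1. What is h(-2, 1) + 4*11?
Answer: 55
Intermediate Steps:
h(H, y) = 1 - 5*H
h(-2, 1) + 4*11 = (1 - 5*(-2)) + 4*11 = (1 + 10) + 44 = 11 + 44 = 55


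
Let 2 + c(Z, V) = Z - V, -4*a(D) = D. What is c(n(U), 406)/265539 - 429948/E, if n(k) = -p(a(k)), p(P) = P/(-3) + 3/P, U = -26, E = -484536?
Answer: 14246387185/16082900613 ≈ 0.88581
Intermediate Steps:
a(D) = -D/4
p(P) = 3/P - P/3 (p(P) = P*(-⅓) + 3/P = -P/3 + 3/P = 3/P - P/3)
n(k) = 12/k - k/12 (n(k) = -(3/((-k/4)) - (-1)*k/12) = -(3*(-4/k) + k/12) = -(-12/k + k/12) = 12/k - k/12)
c(Z, V) = -2 + Z - V (c(Z, V) = -2 + (Z - V) = -2 + Z - V)
c(n(U), 406)/265539 - 429948/E = (-2 + (12/(-26) - 1/12*(-26)) - 1*406)/265539 - 429948/(-484536) = (-2 + (12*(-1/26) + 13/6) - 406)*(1/265539) - 429948*(-1/484536) = (-2 + (-6/13 + 13/6) - 406)*(1/265539) + 35829/40378 = (-2 + 133/78 - 406)*(1/265539) + 35829/40378 = -31691/78*1/265539 + 35829/40378 = -31691/20712042 + 35829/40378 = 14246387185/16082900613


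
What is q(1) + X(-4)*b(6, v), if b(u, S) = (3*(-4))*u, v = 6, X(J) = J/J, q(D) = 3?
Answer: -69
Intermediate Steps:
X(J) = 1
b(u, S) = -12*u
q(1) + X(-4)*b(6, v) = 3 + 1*(-12*6) = 3 + 1*(-72) = 3 - 72 = -69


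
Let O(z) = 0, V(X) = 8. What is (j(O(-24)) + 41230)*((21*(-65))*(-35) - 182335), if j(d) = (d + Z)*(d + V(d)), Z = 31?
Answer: -5581279680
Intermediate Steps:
j(d) = (8 + d)*(31 + d) (j(d) = (d + 31)*(d + 8) = (31 + d)*(8 + d) = (8 + d)*(31 + d))
(j(O(-24)) + 41230)*((21*(-65))*(-35) - 182335) = ((248 + 0**2 + 39*0) + 41230)*((21*(-65))*(-35) - 182335) = ((248 + 0 + 0) + 41230)*(-1365*(-35) - 182335) = (248 + 41230)*(47775 - 182335) = 41478*(-134560) = -5581279680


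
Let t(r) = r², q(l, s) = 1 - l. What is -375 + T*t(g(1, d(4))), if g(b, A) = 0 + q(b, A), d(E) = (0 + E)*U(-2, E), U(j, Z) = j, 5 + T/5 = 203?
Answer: -375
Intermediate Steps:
T = 990 (T = -25 + 5*203 = -25 + 1015 = 990)
d(E) = -2*E (d(E) = (0 + E)*(-2) = E*(-2) = -2*E)
g(b, A) = 1 - b (g(b, A) = 0 + (1 - b) = 1 - b)
-375 + T*t(g(1, d(4))) = -375 + 990*(1 - 1*1)² = -375 + 990*(1 - 1)² = -375 + 990*0² = -375 + 990*0 = -375 + 0 = -375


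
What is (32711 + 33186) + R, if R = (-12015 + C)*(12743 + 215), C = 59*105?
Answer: -75349663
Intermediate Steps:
C = 6195
R = -75415560 (R = (-12015 + 6195)*(12743 + 215) = -5820*12958 = -75415560)
(32711 + 33186) + R = (32711 + 33186) - 75415560 = 65897 - 75415560 = -75349663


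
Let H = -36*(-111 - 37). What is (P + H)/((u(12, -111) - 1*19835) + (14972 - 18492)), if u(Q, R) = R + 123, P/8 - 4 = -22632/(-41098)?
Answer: -110233168/479675307 ≈ -0.22981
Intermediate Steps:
P = 748096/20549 (P = 32 + 8*(-22632/(-41098)) = 32 + 8*(-22632*(-1/41098)) = 32 + 8*(11316/20549) = 32 + 90528/20549 = 748096/20549 ≈ 36.405)
u(Q, R) = 123 + R
H = 5328 (H = -36*(-148) = 5328)
(P + H)/((u(12, -111) - 1*19835) + (14972 - 18492)) = (748096/20549 + 5328)/(((123 - 111) - 1*19835) + (14972 - 18492)) = 110233168/(20549*((12 - 19835) - 3520)) = 110233168/(20549*(-19823 - 3520)) = (110233168/20549)/(-23343) = (110233168/20549)*(-1/23343) = -110233168/479675307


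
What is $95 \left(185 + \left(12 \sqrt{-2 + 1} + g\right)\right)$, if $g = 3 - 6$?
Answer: $17290 + 1140 i \approx 17290.0 + 1140.0 i$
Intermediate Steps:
$g = -3$ ($g = 3 - 6 = -3$)
$95 \left(185 + \left(12 \sqrt{-2 + 1} + g\right)\right) = 95 \left(185 - \left(3 - 12 \sqrt{-2 + 1}\right)\right) = 95 \left(185 - \left(3 - 12 \sqrt{-1}\right)\right) = 95 \left(185 - \left(3 - 12 i\right)\right) = 95 \left(182 + 12 i\right) = 17290 + 1140 i$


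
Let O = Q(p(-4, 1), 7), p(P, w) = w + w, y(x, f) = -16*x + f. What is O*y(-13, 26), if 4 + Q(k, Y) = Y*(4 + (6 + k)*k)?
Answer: 31824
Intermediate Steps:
y(x, f) = f - 16*x
p(P, w) = 2*w
Q(k, Y) = -4 + Y*(4 + k*(6 + k)) (Q(k, Y) = -4 + Y*(4 + (6 + k)*k) = -4 + Y*(4 + k*(6 + k)))
O = 136 (O = -4 + 4*7 + 7*(2*1)² + 6*7*(2*1) = -4 + 28 + 7*2² + 6*7*2 = -4 + 28 + 7*4 + 84 = -4 + 28 + 28 + 84 = 136)
O*y(-13, 26) = 136*(26 - 16*(-13)) = 136*(26 + 208) = 136*234 = 31824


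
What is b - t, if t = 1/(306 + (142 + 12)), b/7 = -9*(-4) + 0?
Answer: 115919/460 ≈ 252.00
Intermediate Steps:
b = 252 (b = 7*(-9*(-4) + 0) = 7*(36 + 0) = 7*36 = 252)
t = 1/460 (t = 1/(306 + 154) = 1/460 ≈ 0.0021739)
b - t = 252 - 1*1/460 = 252 - 1/460 = 115919/460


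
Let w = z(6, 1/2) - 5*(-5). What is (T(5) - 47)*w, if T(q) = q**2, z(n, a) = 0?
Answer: -550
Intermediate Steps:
w = 25 (w = 0 - 5*(-5) = 0 + 25 = 25)
(T(5) - 47)*w = (5**2 - 47)*25 = (25 - 47)*25 = -22*25 = -550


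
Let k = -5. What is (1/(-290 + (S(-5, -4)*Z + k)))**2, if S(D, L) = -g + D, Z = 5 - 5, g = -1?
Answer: 1/87025 ≈ 1.1491e-5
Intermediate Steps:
Z = 0
S(D, L) = 1 + D (S(D, L) = -1*(-1) + D = 1 + D)
(1/(-290 + (S(-5, -4)*Z + k)))**2 = (1/(-290 + ((1 - 5)*0 - 5)))**2 = (1/(-290 + (-4*0 - 5)))**2 = (1/(-290 + (0 - 5)))**2 = (1/(-290 - 5))**2 = (1/(-295))**2 = (-1/295)**2 = 1/87025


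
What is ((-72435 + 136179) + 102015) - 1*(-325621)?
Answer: 491380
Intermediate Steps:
((-72435 + 136179) + 102015) - 1*(-325621) = (63744 + 102015) + 325621 = 165759 + 325621 = 491380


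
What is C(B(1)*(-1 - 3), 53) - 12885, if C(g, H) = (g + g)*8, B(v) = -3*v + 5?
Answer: -13013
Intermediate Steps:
B(v) = 5 - 3*v
C(g, H) = 16*g (C(g, H) = (2*g)*8 = 16*g)
C(B(1)*(-1 - 3), 53) - 12885 = 16*((5 - 3*1)*(-1 - 3)) - 12885 = 16*((5 - 3)*(-4)) - 12885 = 16*(2*(-4)) - 12885 = 16*(-8) - 12885 = -128 - 12885 = -13013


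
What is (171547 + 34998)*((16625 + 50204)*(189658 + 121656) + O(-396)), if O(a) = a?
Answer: 4297128017045950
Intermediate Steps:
(171547 + 34998)*((16625 + 50204)*(189658 + 121656) + O(-396)) = (171547 + 34998)*((16625 + 50204)*(189658 + 121656) - 396) = 206545*(66829*311314 - 396) = 206545*(20804803306 - 396) = 206545*20804802910 = 4297128017045950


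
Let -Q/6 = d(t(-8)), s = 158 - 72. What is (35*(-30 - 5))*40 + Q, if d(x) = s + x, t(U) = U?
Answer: -49468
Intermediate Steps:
s = 86
d(x) = 86 + x
Q = -468 (Q = -6*(86 - 8) = -6*78 = -468)
(35*(-30 - 5))*40 + Q = (35*(-30 - 5))*40 - 468 = (35*(-35))*40 - 468 = -1225*40 - 468 = -49000 - 468 = -49468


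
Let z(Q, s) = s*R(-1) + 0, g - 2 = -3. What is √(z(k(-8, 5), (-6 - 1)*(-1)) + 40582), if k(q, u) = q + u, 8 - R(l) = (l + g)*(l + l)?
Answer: √40610 ≈ 201.52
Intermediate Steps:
g = -1 (g = 2 - 3 = -1)
R(l) = 8 - 2*l*(-1 + l) (R(l) = 8 - (l - 1)*(l + l) = 8 - (-1 + l)*2*l = 8 - 2*l*(-1 + l))
z(Q, s) = 4*s (z(Q, s) = s*(8 - 2*(-1)² + 2*(-1)) + 0 = s*(8 - 2*1 - 2) + 0 = s*(8 - 2 - 2) + 0 = s*4 + 0 = 4*s + 0 = 4*s)
√(z(k(-8, 5), (-6 - 1)*(-1)) + 40582) = √(4*((-6 - 1)*(-1)) + 40582) = √(4*(-7*(-1)) + 40582) = √(4*7 + 40582) = √(28 + 40582) = √40610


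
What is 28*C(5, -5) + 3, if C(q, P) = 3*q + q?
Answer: 563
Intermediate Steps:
C(q, P) = 4*q
28*C(5, -5) + 3 = 28*(4*5) + 3 = 28*20 + 3 = 560 + 3 = 563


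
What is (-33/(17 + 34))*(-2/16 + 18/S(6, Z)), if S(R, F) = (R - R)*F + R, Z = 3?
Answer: -253/136 ≈ -1.8603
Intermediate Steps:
S(R, F) = R (S(R, F) = 0*F + R = 0 + R = R)
(-33/(17 + 34))*(-2/16 + 18/S(6, Z)) = (-33/(17 + 34))*(-2/16 + 18/6) = (-33/51)*(-2*1/16 + 18*(1/6)) = (-33*1/51)*(-1/8 + 3) = -11/17*23/8 = -253/136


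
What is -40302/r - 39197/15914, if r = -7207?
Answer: 358873249/114692198 ≈ 3.1290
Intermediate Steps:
-40302/r - 39197/15914 = -40302/(-7207) - 39197/15914 = -40302*(-1/7207) - 39197*1/15914 = 40302/7207 - 39197/15914 = 358873249/114692198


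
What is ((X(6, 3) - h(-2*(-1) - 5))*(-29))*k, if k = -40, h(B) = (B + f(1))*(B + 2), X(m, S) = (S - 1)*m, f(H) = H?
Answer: 11600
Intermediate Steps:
X(m, S) = m*(-1 + S) (X(m, S) = (-1 + S)*m = m*(-1 + S))
h(B) = (1 + B)*(2 + B) (h(B) = (B + 1)*(B + 2) = (1 + B)*(2 + B))
((X(6, 3) - h(-2*(-1) - 5))*(-29))*k = ((6*(-1 + 3) - (2 + (-2*(-1) - 5)**2 + 3*(-2*(-1) - 5)))*(-29))*(-40) = ((6*2 - (2 + (2 - 5)**2 + 3*(2 - 5)))*(-29))*(-40) = ((12 - (2 + (-3)**2 + 3*(-3)))*(-29))*(-40) = ((12 - (2 + 9 - 9))*(-29))*(-40) = ((12 - 1*2)*(-29))*(-40) = ((12 - 2)*(-29))*(-40) = (10*(-29))*(-40) = -290*(-40) = 11600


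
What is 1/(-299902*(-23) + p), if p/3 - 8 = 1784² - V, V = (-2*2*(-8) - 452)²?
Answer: 1/15916538 ≈ 6.2828e-8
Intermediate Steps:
V = 176400 (V = (-4*(-8) - 452)² = (32 - 452)² = (-420)² = 176400)
p = 9018792 (p = 24 + 3*(1784² - 1*176400) = 24 + 3*(3182656 - 176400) = 24 + 3*3006256 = 24 + 9018768 = 9018792)
1/(-299902*(-23) + p) = 1/(-299902*(-23) + 9018792) = 1/(6897746 + 9018792) = 1/15916538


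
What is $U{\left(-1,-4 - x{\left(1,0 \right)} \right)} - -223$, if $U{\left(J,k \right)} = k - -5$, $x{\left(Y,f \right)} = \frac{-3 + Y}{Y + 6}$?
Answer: $\frac{1570}{7} \approx 224.29$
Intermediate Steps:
$x{\left(Y,f \right)} = \frac{-3 + Y}{6 + Y}$
$U{\left(J,k \right)} = 5 + k$ ($U{\left(J,k \right)} = k + 5 = 5 + k$)
$U{\left(-1,-4 - x{\left(1,0 \right)} \right)} - -223 = \left(5 - \left(4 + \frac{-3 + 1}{6 + 1}\right)\right) - -223 = \left(5 - \left(4 + \frac{1}{7} \left(-2\right)\right)\right) + 223 = \left(5 - \frac{26}{7}\right) + 223 = \frac{9}{7} + 223 = \frac{1570}{7}$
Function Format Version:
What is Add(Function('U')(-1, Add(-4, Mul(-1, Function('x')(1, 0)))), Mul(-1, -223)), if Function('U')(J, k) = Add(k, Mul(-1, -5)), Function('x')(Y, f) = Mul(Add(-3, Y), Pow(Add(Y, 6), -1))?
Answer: Rational(1570, 7) ≈ 224.29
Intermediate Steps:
Function('x')(Y, f) = Mul(Pow(Add(6, Y), -1), Add(-3, Y)) (Function('x')(Y, f) = Mul(Add(-3, Y), Pow(Add(6, Y), -1)) = Mul(Pow(Add(6, Y), -1), Add(-3, Y)))
Function('U')(J, k) = Add(5, k) (Function('U')(J, k) = Add(k, 5) = Add(5, k))
Add(Function('U')(-1, Add(-4, Mul(-1, Function('x')(1, 0)))), Mul(-1, -223)) = Add(Add(5, Add(-4, Mul(-1, Mul(Pow(Add(6, 1), -1), Add(-3, 1))))), Mul(-1, -223)) = Add(Add(5, Add(-4, Mul(-1, Mul(Pow(7, -1), -2)))), 223) = Add(Add(5, Add(-4, Mul(-1, Mul(Rational(1, 7), -2)))), 223) = Add(Add(5, Add(-4, Mul(-1, Rational(-2, 7)))), 223) = Add(Add(5, Add(-4, Rational(2, 7))), 223) = Add(Add(5, Rational(-26, 7)), 223) = Add(Rational(9, 7), 223) = Rational(1570, 7)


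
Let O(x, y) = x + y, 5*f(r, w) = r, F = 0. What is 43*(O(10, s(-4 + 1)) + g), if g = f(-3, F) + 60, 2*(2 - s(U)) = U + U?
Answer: 15996/5 ≈ 3199.2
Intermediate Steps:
f(r, w) = r/5
s(U) = 2 - U (s(U) = 2 - (U + U)/2 = 2 - U)
g = 297/5 (g = (⅕)*(-3) + 60 = -⅗ + 60 = 297/5 ≈ 59.400)
43*(O(10, s(-4 + 1)) + g) = 43*((10 + (2 - (-4 + 1))) + 297/5) = 43*((10 + (2 - 1*(-3))) + 297/5) = 43*((10 + (2 + 3)) + 297/5) = 43*((10 + 5) + 297/5) = 43*(15 + 297/5) = 43*(372/5) = 15996/5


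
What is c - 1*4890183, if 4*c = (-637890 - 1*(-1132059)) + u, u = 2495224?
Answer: -16571339/4 ≈ -4.1428e+6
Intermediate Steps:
c = 2989393/4 (c = ((-637890 - 1*(-1132059)) + 2495224)/4 = ((-637890 + 1132059) + 2495224)/4 = (494169 + 2495224)/4 = (¼)*2989393 = 2989393/4 ≈ 7.4735e+5)
c - 1*4890183 = 2989393/4 - 1*4890183 = 2989393/4 - 4890183 = -16571339/4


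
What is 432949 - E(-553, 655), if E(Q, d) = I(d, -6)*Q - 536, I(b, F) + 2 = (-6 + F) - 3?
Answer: 424084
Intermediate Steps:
I(b, F) = -11 + F (I(b, F) = -2 + ((-6 + F) - 3) = -2 + (-9 + F) = -11 + F)
E(Q, d) = -536 - 17*Q (E(Q, d) = (-11 - 6)*Q - 536 = -17*Q - 536 = -536 - 17*Q)
432949 - E(-553, 655) = 432949 - (-536 - 17*(-553)) = 432949 - (-536 + 9401) = 432949 - 1*8865 = 432949 - 8865 = 424084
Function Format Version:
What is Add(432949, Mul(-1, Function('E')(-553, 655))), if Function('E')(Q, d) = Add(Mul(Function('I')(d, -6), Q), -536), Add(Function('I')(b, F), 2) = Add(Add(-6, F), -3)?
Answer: 424084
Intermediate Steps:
Function('I')(b, F) = Add(-11, F) (Function('I')(b, F) = Add(-2, Add(Add(-6, F), -3)) = Add(-2, Add(-9, F)) = Add(-11, F))
Function('E')(Q, d) = Add(-536, Mul(-17, Q)) (Function('E')(Q, d) = Add(Mul(Add(-11, -6), Q), -536) = Add(Mul(-17, Q), -536) = Add(-536, Mul(-17, Q)))
Add(432949, Mul(-1, Function('E')(-553, 655))) = Add(432949, Mul(-1, Add(-536, Mul(-17, -553)))) = Add(432949, Mul(-1, Add(-536, 9401))) = Add(432949, Mul(-1, 8865)) = Add(432949, -8865) = 424084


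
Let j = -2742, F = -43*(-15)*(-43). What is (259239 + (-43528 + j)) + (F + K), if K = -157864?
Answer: 27370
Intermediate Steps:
F = -27735 (F = 645*(-43) = -27735)
(259239 + (-43528 + j)) + (F + K) = (259239 + (-43528 - 2742)) + (-27735 - 157864) = (259239 - 46270) - 185599 = 212969 - 185599 = 27370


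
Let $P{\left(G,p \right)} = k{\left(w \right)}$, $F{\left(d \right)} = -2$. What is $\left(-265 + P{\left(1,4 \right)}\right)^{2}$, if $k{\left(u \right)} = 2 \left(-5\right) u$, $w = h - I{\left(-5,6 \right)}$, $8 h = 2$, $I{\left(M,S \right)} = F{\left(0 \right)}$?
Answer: $\frac{330625}{4} \approx 82656.0$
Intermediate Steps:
$I{\left(M,S \right)} = -2$
$h = \frac{1}{4}$ ($h = \frac{1}{8} \cdot 2 = \frac{1}{4} \approx 0.25$)
$w = \frac{9}{4}$ ($w = \frac{1}{4} - -2 = \frac{1}{4} + 2 = \frac{9}{4} \approx 2.25$)
$k{\left(u \right)} = - 10 u$
$P{\left(G,p \right)} = - \frac{45}{2}$ ($P{\left(G,p \right)} = \left(-10\right) \frac{9}{4} = - \frac{45}{2}$)
$\left(-265 + P{\left(1,4 \right)}\right)^{2} = \left(-265 - \frac{45}{2}\right)^{2} = \left(- \frac{575}{2}\right)^{2} = \frac{330625}{4}$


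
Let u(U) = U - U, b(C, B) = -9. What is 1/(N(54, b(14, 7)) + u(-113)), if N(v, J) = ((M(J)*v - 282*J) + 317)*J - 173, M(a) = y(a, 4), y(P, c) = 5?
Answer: -1/28298 ≈ -3.5338e-5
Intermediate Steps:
M(a) = 5
u(U) = 0
N(v, J) = -173 + J*(317 - 282*J + 5*v) (N(v, J) = ((5*v - 282*J) + 317)*J - 173 = ((-282*J + 5*v) + 317)*J - 173 = (317 - 282*J + 5*v)*J - 173 = J*(317 - 282*J + 5*v) - 173 = -173 + J*(317 - 282*J + 5*v))
1/(N(54, b(14, 7)) + u(-113)) = 1/((-173 - 282*(-9)² + 317*(-9) + 5*(-9)*54) + 0) = 1/((-173 - 282*81 - 2853 - 2430) + 0) = 1/((-173 - 22842 - 2853 - 2430) + 0) = 1/(-28298 + 0) = 1/(-28298) = -1/28298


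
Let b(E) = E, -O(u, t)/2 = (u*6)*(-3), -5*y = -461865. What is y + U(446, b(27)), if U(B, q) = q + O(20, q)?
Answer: 93120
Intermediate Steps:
y = 92373 (y = -1/5*(-461865) = 92373)
O(u, t) = 36*u (O(u, t) = -2*u*6*(-3) = -2*6*u*(-3) = -(-36)*u = 36*u)
U(B, q) = 720 + q (U(B, q) = q + 36*20 = q + 720 = 720 + q)
y + U(446, b(27)) = 92373 + (720 + 27) = 92373 + 747 = 93120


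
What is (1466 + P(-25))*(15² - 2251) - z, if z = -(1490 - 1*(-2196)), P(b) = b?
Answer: -2915780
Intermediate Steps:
z = -3686 (z = -(1490 + 2196) = -1*3686 = -3686)
(1466 + P(-25))*(15² - 2251) - z = (1466 - 25)*(15² - 2251) - 1*(-3686) = 1441*(225 - 2251) + 3686 = 1441*(-2026) + 3686 = -2919466 + 3686 = -2915780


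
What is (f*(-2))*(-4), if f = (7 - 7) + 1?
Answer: 8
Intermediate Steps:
f = 1 (f = 0 + 1 = 1)
(f*(-2))*(-4) = (1*(-2))*(-4) = -2*(-4) = 8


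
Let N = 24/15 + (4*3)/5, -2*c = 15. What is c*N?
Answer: -30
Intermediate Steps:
c = -15/2 (c = -½*15 = -15/2 ≈ -7.5000)
N = 4 (N = 24*(1/15) + 12*(⅕) = 8/5 + 12/5 = 4)
c*N = -15/2*4 = -30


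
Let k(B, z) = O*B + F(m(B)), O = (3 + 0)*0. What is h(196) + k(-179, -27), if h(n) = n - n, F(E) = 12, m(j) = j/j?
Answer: 12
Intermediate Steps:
m(j) = 1
O = 0 (O = 3*0 = 0)
h(n) = 0
k(B, z) = 12 (k(B, z) = 0*B + 12 = 0 + 12 = 12)
h(196) + k(-179, -27) = 0 + 12 = 12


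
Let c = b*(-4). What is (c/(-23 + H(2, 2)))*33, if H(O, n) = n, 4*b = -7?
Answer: -11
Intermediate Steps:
b = -7/4 (b = (¼)*(-7) = -7/4 ≈ -1.7500)
c = 7 (c = -7/4*(-4) = 7)
(c/(-23 + H(2, 2)))*33 = (7/(-23 + 2))*33 = (7/(-21))*33 = (7*(-1/21))*33 = -⅓*33 = -11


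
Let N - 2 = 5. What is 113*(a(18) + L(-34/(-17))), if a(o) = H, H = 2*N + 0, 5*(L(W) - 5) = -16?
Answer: 8927/5 ≈ 1785.4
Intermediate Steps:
N = 7 (N = 2 + 5 = 7)
L(W) = 9/5 (L(W) = 5 + (1/5)*(-16) = 5 - 16/5 = 9/5)
H = 14 (H = 2*7 + 0 = 14 + 0 = 14)
a(o) = 14
113*(a(18) + L(-34/(-17))) = 113*(14 + 9/5) = 113*(79/5) = 8927/5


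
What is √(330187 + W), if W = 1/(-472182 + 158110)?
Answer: √8142512224691834/157036 ≈ 574.62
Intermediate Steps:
W = -1/314072 (W = 1/(-314072) = -1/314072 ≈ -3.1840e-6)
√(330187 + W) = √(330187 - 1/314072) = √(103702491463/314072) = √8142512224691834/157036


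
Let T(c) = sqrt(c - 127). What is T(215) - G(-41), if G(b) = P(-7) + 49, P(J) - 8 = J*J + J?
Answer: -99 + 2*sqrt(22) ≈ -89.619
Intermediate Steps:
P(J) = 8 + J + J**2 (P(J) = 8 + (J*J + J) = 8 + (J**2 + J) = 8 + (J + J**2) = 8 + J + J**2)
T(c) = sqrt(-127 + c)
G(b) = 99 (G(b) = (8 - 7 + (-7)**2) + 49 = (8 - 7 + 49) + 49 = 50 + 49 = 99)
T(215) - G(-41) = sqrt(-127 + 215) - 1*99 = sqrt(88) - 99 = 2*sqrt(22) - 99 = -99 + 2*sqrt(22)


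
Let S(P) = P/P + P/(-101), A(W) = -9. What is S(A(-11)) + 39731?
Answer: 4012941/101 ≈ 39732.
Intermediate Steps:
S(P) = 1 - P/101 (S(P) = 1 + P*(-1/101) = 1 - P/101)
S(A(-11)) + 39731 = (1 - 1/101*(-9)) + 39731 = (1 + 9/101) + 39731 = 110/101 + 39731 = 4012941/101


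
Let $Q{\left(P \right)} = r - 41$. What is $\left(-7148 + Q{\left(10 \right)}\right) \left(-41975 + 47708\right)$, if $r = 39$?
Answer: $-40990950$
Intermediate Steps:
$Q{\left(P \right)} = -2$ ($Q{\left(P \right)} = 39 - 41 = -2$)
$\left(-7148 + Q{\left(10 \right)}\right) \left(-41975 + 47708\right) = \left(-7148 - 2\right) \left(-41975 + 47708\right) = \left(-7150\right) 5733 = -40990950$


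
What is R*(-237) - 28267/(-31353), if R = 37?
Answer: -274906190/31353 ≈ -8768.1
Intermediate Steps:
R*(-237) - 28267/(-31353) = 37*(-237) - 28267/(-31353) = -8769 - 28267*(-1/31353) = -8769 + 28267/31353 = -274906190/31353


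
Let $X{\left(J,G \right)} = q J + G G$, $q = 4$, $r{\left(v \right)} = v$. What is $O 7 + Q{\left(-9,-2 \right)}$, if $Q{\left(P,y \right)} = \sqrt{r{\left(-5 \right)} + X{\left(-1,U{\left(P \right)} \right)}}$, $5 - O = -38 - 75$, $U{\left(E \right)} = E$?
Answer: $826 + 6 \sqrt{2} \approx 834.49$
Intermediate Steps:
$X{\left(J,G \right)} = G^{2} + 4 J$ ($X{\left(J,G \right)} = 4 J + G G = 4 J + G^{2} = G^{2} + 4 J$)
$O = 118$ ($O = 5 - \left(-38 - 75\right) = 5 - -113 = 5 + 113 = 118$)
$Q{\left(P,y \right)} = \sqrt{-9 + P^{2}}$ ($Q{\left(P,y \right)} = \sqrt{-5 + \left(P^{2} + 4 \left(-1\right)\right)} = \sqrt{-5 + \left(P^{2} - 4\right)} = \sqrt{-5 + \left(-4 + P^{2}\right)} = \sqrt{-9 + P^{2}}$)
$O 7 + Q{\left(-9,-2 \right)} = 118 \cdot 7 + \sqrt{-9 + \left(-9\right)^{2}} = 826 + \sqrt{-9 + 81} = 826 + \sqrt{72} = 826 + 6 \sqrt{2}$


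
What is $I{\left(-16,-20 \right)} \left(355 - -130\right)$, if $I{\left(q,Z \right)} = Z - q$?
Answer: $-1940$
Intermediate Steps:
$I{\left(-16,-20 \right)} \left(355 - -130\right) = \left(-20 - -16\right) \left(355 - -130\right) = \left(-20 + 16\right) \left(355 + \left(-15 + 145\right)\right) = - 4 \left(355 + 130\right) = \left(-4\right) 485 = -1940$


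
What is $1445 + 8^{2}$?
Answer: $1509$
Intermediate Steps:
$1445 + 8^{2} = 1445 + 64 = 1509$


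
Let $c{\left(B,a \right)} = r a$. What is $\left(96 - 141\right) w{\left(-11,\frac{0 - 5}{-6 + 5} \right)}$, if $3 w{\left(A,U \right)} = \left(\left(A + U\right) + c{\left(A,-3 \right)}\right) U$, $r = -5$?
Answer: $-675$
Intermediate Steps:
$c{\left(B,a \right)} = - 5 a$
$w{\left(A,U \right)} = \frac{U \left(15 + A + U\right)}{3}$ ($w{\left(A,U \right)} = \frac{\left(\left(A + U\right) - -15\right) U}{3} = \frac{\left(\left(A + U\right) + 15\right) U}{3} = \frac{\left(15 + A + U\right) U}{3} = \frac{U \left(15 + A + U\right)}{3}$)
$\left(96 - 141\right) w{\left(-11,\frac{0 - 5}{-6 + 5} \right)} = \left(96 - 141\right) \frac{\frac{0 - 5}{-6 + 5} \left(15 - 11 + \frac{0 - 5}{-6 + 5}\right)}{3} = - 45 \frac{- \frac{5}{-1} \left(15 - 11 - \frac{5}{-1}\right)}{3} = - 45 \frac{\left(-5\right) \left(-1\right) \left(15 - 11 - -5\right)}{3} = - 45 \cdot \frac{1}{3} \cdot 5 \left(15 - 11 + 5\right) = - 45 \cdot \frac{1}{3} \cdot 5 \cdot 9 = \left(-45\right) 15 = -675$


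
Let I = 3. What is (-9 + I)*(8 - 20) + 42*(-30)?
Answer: -1188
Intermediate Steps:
(-9 + I)*(8 - 20) + 42*(-30) = (-9 + 3)*(8 - 20) + 42*(-30) = -6*(-12) - 1260 = 72 - 1260 = -1188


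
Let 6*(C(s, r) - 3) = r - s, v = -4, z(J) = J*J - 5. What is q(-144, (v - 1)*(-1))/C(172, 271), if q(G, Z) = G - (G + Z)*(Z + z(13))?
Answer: 46694/39 ≈ 1197.3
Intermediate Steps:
z(J) = -5 + J² (z(J) = J² - 5 = -5 + J²)
C(s, r) = 3 - s/6 + r/6 (C(s, r) = 3 + (r - s)/6 = 3 + (-s/6 + r/6) = 3 - s/6 + r/6)
q(G, Z) = G - (164 + Z)*(G + Z) (q(G, Z) = G - (G + Z)*(Z + (-5 + 13²)) = G - (G + Z)*(Z + (-5 + 169)) = G - (G + Z)*(Z + 164) = G - (G + Z)*(164 + Z) = G - (164 + Z)*(G + Z))
q(-144, (v - 1)*(-1))/C(172, 271) = (-((-4 - 1)*(-1))² - 164*(-4 - 1)*(-1) - 163*(-144) - 1*(-144)*(-4 - 1)*(-1))/(3 - ⅙*172 + (⅙)*271) = (-(-5*(-1))² - (-820)*(-1) + 23472 - 1*(-144)*(-5*(-1)))/(3 - 86/3 + 271/6) = (-1*5² - 164*5 + 23472 - 1*(-144)*5)/(39/2) = (-1*25 - 820 + 23472 + 720)*(2/39) = (-25 - 820 + 23472 + 720)*(2/39) = 23347*(2/39) = 46694/39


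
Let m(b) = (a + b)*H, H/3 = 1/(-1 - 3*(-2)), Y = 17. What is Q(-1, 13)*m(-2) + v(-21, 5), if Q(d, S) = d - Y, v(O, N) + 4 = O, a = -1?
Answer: 37/5 ≈ 7.4000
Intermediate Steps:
v(O, N) = -4 + O
Q(d, S) = -17 + d (Q(d, S) = d - 1*17 = d - 17 = -17 + d)
H = ⅗ (H = 3/(-1 - 3*(-2)) = 3/(-1 + 6) = 3/5 = 3*(⅕) = ⅗ ≈ 0.60000)
m(b) = -⅗ + 3*b/5 (m(b) = (-1 + b)*(⅗) = -⅗ + 3*b/5)
Q(-1, 13)*m(-2) + v(-21, 5) = (-17 - 1)*(-⅗ + (⅗)*(-2)) + (-4 - 21) = -18*(-⅗ - 6/5) - 25 = -18*(-9/5) - 25 = 162/5 - 25 = 37/5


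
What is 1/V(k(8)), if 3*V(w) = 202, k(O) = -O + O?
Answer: 3/202 ≈ 0.014851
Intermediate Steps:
k(O) = 0
V(w) = 202/3 (V(w) = (⅓)*202 = 202/3)
1/V(k(8)) = 1/(202/3) = 3/202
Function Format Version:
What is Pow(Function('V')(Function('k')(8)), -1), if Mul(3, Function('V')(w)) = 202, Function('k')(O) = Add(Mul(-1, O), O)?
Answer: Rational(3, 202) ≈ 0.014851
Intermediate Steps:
Function('k')(O) = 0
Function('V')(w) = Rational(202, 3) (Function('V')(w) = Mul(Rational(1, 3), 202) = Rational(202, 3))
Pow(Function('V')(Function('k')(8)), -1) = Pow(Rational(202, 3), -1) = Rational(3, 202)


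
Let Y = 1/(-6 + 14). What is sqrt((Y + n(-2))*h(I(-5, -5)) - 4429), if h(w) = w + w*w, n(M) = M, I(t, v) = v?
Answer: I*sqrt(17866)/2 ≈ 66.832*I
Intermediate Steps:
h(w) = w + w**2
Y = 1/8 ≈ 0.12500
sqrt((Y + n(-2))*h(I(-5, -5)) - 4429) = sqrt((1/8 - 2)*(-5*(1 - 5)) - 4429) = sqrt(-(-75)*(-4)/8 - 4429) = sqrt(-15/8*20 - 4429) = sqrt(-75/2 - 4429) = sqrt(-8933/2) = I*sqrt(17866)/2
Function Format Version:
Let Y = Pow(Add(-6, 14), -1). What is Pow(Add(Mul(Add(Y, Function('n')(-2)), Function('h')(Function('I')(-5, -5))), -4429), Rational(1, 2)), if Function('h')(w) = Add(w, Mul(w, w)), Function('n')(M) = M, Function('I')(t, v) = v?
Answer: Mul(Rational(1, 2), I, Pow(17866, Rational(1, 2))) ≈ Mul(66.832, I)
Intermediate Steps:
Function('h')(w) = Add(w, Pow(w, 2))
Y = Rational(1, 8) (Y = Pow(8, -1) = Rational(1, 8) ≈ 0.12500)
Pow(Add(Mul(Add(Y, Function('n')(-2)), Function('h')(Function('I')(-5, -5))), -4429), Rational(1, 2)) = Pow(Add(Mul(Add(Rational(1, 8), -2), Mul(-5, Add(1, -5))), -4429), Rational(1, 2)) = Pow(Add(Mul(Rational(-15, 8), Mul(-5, -4)), -4429), Rational(1, 2)) = Pow(Add(Mul(Rational(-15, 8), 20), -4429), Rational(1, 2)) = Pow(Add(Rational(-75, 2), -4429), Rational(1, 2)) = Pow(Rational(-8933, 2), Rational(1, 2)) = Mul(Rational(1, 2), I, Pow(17866, Rational(1, 2)))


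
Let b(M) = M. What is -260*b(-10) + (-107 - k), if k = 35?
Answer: 2458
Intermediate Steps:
-260*b(-10) + (-107 - k) = -260*(-10) + (-107 - 1*35) = 2600 + (-107 - 35) = 2600 - 142 = 2458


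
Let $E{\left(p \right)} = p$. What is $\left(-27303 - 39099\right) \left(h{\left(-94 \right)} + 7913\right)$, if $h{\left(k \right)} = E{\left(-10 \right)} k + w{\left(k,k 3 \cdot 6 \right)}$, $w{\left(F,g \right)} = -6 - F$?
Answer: $-593700282$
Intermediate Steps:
$h{\left(k \right)} = -6 - 11 k$ ($h{\left(k \right)} = - 10 k - \left(6 + k\right) = -6 - 11 k$)
$\left(-27303 - 39099\right) \left(h{\left(-94 \right)} + 7913\right) = \left(-27303 - 39099\right) \left(\left(-6 - -1034\right) + 7913\right) = - 66402 \left(\left(-6 + 1034\right) + 7913\right) = - 66402 \left(1028 + 7913\right) = \left(-66402\right) 8941 = -593700282$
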